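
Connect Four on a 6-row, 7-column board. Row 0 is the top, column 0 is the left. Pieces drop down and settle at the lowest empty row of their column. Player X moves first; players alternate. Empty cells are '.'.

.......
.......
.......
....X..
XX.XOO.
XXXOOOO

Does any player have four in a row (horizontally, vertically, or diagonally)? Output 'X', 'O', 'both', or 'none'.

O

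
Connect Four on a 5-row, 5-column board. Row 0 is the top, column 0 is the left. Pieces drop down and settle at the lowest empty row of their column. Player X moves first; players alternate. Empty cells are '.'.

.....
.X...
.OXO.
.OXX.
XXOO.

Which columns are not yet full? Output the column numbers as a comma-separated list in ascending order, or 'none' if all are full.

Answer: 0,1,2,3,4

Derivation:
col 0: top cell = '.' → open
col 1: top cell = '.' → open
col 2: top cell = '.' → open
col 3: top cell = '.' → open
col 4: top cell = '.' → open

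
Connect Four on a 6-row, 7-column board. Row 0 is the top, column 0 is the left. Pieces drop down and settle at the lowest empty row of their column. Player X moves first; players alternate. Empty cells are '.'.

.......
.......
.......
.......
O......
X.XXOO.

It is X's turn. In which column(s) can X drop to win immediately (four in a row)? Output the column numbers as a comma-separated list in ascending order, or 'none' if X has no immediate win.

col 0: drop X → no win
col 1: drop X → WIN!
col 2: drop X → no win
col 3: drop X → no win
col 4: drop X → no win
col 5: drop X → no win
col 6: drop X → no win

Answer: 1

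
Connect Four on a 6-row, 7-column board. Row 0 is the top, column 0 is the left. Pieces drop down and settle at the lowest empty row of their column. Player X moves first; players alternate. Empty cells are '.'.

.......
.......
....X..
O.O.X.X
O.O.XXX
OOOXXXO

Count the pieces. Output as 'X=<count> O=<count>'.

X=9 O=8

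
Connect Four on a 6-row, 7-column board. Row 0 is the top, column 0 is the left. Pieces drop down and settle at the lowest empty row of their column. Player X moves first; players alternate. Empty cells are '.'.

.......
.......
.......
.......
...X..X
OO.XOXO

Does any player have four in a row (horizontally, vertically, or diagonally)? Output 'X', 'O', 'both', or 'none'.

none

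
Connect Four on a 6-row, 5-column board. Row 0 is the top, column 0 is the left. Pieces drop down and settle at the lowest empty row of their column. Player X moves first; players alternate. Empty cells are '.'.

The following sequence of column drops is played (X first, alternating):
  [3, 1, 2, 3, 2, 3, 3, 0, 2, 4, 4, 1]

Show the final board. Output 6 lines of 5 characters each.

Move 1: X drops in col 3, lands at row 5
Move 2: O drops in col 1, lands at row 5
Move 3: X drops in col 2, lands at row 5
Move 4: O drops in col 3, lands at row 4
Move 5: X drops in col 2, lands at row 4
Move 6: O drops in col 3, lands at row 3
Move 7: X drops in col 3, lands at row 2
Move 8: O drops in col 0, lands at row 5
Move 9: X drops in col 2, lands at row 3
Move 10: O drops in col 4, lands at row 5
Move 11: X drops in col 4, lands at row 4
Move 12: O drops in col 1, lands at row 4

Answer: .....
.....
...X.
..XO.
.OXOX
OOXXO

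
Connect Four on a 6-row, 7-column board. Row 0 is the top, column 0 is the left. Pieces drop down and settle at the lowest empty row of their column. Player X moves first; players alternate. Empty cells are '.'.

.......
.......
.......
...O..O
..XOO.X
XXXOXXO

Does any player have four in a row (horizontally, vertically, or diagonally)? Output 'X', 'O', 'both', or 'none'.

none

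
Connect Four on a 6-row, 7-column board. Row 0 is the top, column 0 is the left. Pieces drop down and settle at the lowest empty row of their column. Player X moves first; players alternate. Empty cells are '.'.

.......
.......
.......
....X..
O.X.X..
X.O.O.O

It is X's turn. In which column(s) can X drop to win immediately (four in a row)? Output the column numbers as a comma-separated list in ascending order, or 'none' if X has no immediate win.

Answer: none

Derivation:
col 0: drop X → no win
col 1: drop X → no win
col 2: drop X → no win
col 3: drop X → no win
col 4: drop X → no win
col 5: drop X → no win
col 6: drop X → no win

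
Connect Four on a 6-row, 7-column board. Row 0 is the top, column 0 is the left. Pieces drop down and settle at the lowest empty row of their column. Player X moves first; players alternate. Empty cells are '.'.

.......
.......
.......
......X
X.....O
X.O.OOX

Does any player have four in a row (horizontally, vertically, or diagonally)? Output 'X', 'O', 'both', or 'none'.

none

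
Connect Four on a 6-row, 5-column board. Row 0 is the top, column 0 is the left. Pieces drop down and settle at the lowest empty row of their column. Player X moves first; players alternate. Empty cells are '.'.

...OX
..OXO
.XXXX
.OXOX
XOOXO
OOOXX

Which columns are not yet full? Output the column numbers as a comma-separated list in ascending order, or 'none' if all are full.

Answer: 0,1,2

Derivation:
col 0: top cell = '.' → open
col 1: top cell = '.' → open
col 2: top cell = '.' → open
col 3: top cell = 'O' → FULL
col 4: top cell = 'X' → FULL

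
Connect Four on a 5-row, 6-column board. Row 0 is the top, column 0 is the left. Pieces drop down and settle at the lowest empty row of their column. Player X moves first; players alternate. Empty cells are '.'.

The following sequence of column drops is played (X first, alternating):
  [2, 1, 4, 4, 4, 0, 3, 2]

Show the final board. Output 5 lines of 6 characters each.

Move 1: X drops in col 2, lands at row 4
Move 2: O drops in col 1, lands at row 4
Move 3: X drops in col 4, lands at row 4
Move 4: O drops in col 4, lands at row 3
Move 5: X drops in col 4, lands at row 2
Move 6: O drops in col 0, lands at row 4
Move 7: X drops in col 3, lands at row 4
Move 8: O drops in col 2, lands at row 3

Answer: ......
......
....X.
..O.O.
OOXXX.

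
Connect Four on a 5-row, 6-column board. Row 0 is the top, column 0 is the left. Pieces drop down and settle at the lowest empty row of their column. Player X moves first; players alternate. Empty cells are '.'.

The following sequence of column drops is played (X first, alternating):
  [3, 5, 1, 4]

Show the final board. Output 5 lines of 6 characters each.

Answer: ......
......
......
......
.X.XOO

Derivation:
Move 1: X drops in col 3, lands at row 4
Move 2: O drops in col 5, lands at row 4
Move 3: X drops in col 1, lands at row 4
Move 4: O drops in col 4, lands at row 4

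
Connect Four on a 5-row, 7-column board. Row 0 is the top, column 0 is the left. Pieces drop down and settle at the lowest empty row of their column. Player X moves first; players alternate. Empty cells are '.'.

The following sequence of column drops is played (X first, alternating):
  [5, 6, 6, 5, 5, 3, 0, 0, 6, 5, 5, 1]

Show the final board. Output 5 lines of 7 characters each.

Move 1: X drops in col 5, lands at row 4
Move 2: O drops in col 6, lands at row 4
Move 3: X drops in col 6, lands at row 3
Move 4: O drops in col 5, lands at row 3
Move 5: X drops in col 5, lands at row 2
Move 6: O drops in col 3, lands at row 4
Move 7: X drops in col 0, lands at row 4
Move 8: O drops in col 0, lands at row 3
Move 9: X drops in col 6, lands at row 2
Move 10: O drops in col 5, lands at row 1
Move 11: X drops in col 5, lands at row 0
Move 12: O drops in col 1, lands at row 4

Answer: .....X.
.....O.
.....XX
O....OX
XO.O.XO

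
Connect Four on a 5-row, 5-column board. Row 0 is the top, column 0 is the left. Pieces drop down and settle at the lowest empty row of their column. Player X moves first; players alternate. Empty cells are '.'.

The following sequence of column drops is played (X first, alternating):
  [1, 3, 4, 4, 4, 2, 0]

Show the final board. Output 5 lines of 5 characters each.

Move 1: X drops in col 1, lands at row 4
Move 2: O drops in col 3, lands at row 4
Move 3: X drops in col 4, lands at row 4
Move 4: O drops in col 4, lands at row 3
Move 5: X drops in col 4, lands at row 2
Move 6: O drops in col 2, lands at row 4
Move 7: X drops in col 0, lands at row 4

Answer: .....
.....
....X
....O
XXOOX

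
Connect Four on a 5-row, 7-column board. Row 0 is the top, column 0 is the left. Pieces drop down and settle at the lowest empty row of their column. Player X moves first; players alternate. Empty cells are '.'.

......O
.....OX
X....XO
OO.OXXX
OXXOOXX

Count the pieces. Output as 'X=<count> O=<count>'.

X=10 O=9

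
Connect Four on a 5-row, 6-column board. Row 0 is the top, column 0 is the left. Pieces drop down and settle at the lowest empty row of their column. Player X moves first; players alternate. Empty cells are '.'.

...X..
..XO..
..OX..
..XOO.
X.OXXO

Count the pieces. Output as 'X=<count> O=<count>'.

X=7 O=6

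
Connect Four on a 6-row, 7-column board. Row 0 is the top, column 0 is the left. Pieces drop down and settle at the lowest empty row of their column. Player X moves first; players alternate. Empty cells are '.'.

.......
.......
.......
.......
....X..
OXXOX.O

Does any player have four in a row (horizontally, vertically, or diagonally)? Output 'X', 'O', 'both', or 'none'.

none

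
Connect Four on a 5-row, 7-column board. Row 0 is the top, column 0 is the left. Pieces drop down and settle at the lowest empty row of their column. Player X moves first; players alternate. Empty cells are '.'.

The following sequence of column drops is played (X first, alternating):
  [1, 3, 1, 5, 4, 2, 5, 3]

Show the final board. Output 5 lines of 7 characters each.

Move 1: X drops in col 1, lands at row 4
Move 2: O drops in col 3, lands at row 4
Move 3: X drops in col 1, lands at row 3
Move 4: O drops in col 5, lands at row 4
Move 5: X drops in col 4, lands at row 4
Move 6: O drops in col 2, lands at row 4
Move 7: X drops in col 5, lands at row 3
Move 8: O drops in col 3, lands at row 3

Answer: .......
.......
.......
.X.O.X.
.XOOXO.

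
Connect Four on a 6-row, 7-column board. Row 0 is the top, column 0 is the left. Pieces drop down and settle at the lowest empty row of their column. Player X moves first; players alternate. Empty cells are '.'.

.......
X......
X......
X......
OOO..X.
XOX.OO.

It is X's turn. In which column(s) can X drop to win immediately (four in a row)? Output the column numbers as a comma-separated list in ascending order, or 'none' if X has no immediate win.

col 0: drop X → WIN!
col 1: drop X → no win
col 2: drop X → no win
col 3: drop X → no win
col 4: drop X → no win
col 5: drop X → no win
col 6: drop X → no win

Answer: 0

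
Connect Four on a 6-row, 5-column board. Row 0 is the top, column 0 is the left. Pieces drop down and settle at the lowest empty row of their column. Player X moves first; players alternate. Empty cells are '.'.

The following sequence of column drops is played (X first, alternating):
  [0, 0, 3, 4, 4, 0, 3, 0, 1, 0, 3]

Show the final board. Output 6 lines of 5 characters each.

Move 1: X drops in col 0, lands at row 5
Move 2: O drops in col 0, lands at row 4
Move 3: X drops in col 3, lands at row 5
Move 4: O drops in col 4, lands at row 5
Move 5: X drops in col 4, lands at row 4
Move 6: O drops in col 0, lands at row 3
Move 7: X drops in col 3, lands at row 4
Move 8: O drops in col 0, lands at row 2
Move 9: X drops in col 1, lands at row 5
Move 10: O drops in col 0, lands at row 1
Move 11: X drops in col 3, lands at row 3

Answer: .....
O....
O....
O..X.
O..XX
XX.XO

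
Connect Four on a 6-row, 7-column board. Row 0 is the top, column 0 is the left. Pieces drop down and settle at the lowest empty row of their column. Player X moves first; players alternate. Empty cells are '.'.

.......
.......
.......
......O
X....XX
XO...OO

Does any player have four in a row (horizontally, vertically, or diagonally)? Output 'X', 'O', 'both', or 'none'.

none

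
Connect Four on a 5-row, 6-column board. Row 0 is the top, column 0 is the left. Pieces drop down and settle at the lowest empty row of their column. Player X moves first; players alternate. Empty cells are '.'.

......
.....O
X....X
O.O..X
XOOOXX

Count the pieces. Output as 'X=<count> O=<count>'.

X=6 O=6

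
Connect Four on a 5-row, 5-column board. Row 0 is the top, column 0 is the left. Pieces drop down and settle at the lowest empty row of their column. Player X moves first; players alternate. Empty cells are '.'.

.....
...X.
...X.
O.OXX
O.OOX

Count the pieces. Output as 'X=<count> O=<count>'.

X=5 O=5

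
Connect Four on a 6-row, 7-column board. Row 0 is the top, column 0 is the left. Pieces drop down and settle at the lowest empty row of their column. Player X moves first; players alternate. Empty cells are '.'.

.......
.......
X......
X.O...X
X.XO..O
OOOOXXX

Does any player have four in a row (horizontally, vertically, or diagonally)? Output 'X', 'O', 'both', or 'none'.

O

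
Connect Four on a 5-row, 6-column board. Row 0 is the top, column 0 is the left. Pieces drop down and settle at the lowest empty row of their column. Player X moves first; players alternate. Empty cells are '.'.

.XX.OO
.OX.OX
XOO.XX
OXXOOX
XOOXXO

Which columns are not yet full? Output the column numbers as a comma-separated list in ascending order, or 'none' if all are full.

col 0: top cell = '.' → open
col 1: top cell = 'X' → FULL
col 2: top cell = 'X' → FULL
col 3: top cell = '.' → open
col 4: top cell = 'O' → FULL
col 5: top cell = 'O' → FULL

Answer: 0,3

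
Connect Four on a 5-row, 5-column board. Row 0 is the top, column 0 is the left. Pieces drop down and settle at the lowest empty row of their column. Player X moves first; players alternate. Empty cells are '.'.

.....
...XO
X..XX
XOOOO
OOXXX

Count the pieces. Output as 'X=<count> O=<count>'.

X=8 O=7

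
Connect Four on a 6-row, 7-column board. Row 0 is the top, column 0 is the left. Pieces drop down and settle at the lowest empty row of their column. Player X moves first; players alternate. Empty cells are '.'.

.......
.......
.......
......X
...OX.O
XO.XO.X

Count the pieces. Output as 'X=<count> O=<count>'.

X=5 O=4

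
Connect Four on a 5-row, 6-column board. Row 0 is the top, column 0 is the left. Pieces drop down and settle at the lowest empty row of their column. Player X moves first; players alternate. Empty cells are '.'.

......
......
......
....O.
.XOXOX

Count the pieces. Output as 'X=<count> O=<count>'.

X=3 O=3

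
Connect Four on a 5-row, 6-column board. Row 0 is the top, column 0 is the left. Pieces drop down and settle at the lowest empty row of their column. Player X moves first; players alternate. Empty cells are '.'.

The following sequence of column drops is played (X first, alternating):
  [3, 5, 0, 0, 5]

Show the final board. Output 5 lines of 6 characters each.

Move 1: X drops in col 3, lands at row 4
Move 2: O drops in col 5, lands at row 4
Move 3: X drops in col 0, lands at row 4
Move 4: O drops in col 0, lands at row 3
Move 5: X drops in col 5, lands at row 3

Answer: ......
......
......
O....X
X..X.O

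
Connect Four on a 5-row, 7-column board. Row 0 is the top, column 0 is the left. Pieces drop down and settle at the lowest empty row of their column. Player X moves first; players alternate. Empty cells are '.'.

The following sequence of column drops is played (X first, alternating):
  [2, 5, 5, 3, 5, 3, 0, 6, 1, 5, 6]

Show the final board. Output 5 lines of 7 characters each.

Move 1: X drops in col 2, lands at row 4
Move 2: O drops in col 5, lands at row 4
Move 3: X drops in col 5, lands at row 3
Move 4: O drops in col 3, lands at row 4
Move 5: X drops in col 5, lands at row 2
Move 6: O drops in col 3, lands at row 3
Move 7: X drops in col 0, lands at row 4
Move 8: O drops in col 6, lands at row 4
Move 9: X drops in col 1, lands at row 4
Move 10: O drops in col 5, lands at row 1
Move 11: X drops in col 6, lands at row 3

Answer: .......
.....O.
.....X.
...O.XX
XXXO.OO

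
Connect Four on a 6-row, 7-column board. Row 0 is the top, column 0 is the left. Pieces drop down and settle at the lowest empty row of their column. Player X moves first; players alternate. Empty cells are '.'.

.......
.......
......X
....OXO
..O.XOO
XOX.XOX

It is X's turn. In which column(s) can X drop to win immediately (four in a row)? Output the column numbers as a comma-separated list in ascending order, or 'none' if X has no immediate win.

Answer: 3

Derivation:
col 0: drop X → no win
col 1: drop X → no win
col 2: drop X → no win
col 3: drop X → WIN!
col 4: drop X → no win
col 5: drop X → no win
col 6: drop X → no win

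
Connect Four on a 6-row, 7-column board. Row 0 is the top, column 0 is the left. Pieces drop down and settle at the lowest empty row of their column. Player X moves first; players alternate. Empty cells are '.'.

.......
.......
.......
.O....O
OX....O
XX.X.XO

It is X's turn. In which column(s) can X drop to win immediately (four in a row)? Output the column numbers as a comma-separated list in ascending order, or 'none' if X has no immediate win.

Answer: 2

Derivation:
col 0: drop X → no win
col 1: drop X → no win
col 2: drop X → WIN!
col 3: drop X → no win
col 4: drop X → no win
col 5: drop X → no win
col 6: drop X → no win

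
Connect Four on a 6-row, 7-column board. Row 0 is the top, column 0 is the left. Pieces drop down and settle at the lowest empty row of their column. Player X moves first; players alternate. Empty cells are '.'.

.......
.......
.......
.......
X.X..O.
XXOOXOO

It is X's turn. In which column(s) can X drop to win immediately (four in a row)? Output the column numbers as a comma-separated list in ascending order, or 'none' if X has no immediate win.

col 0: drop X → no win
col 1: drop X → no win
col 2: drop X → no win
col 3: drop X → no win
col 4: drop X → no win
col 5: drop X → no win
col 6: drop X → no win

Answer: none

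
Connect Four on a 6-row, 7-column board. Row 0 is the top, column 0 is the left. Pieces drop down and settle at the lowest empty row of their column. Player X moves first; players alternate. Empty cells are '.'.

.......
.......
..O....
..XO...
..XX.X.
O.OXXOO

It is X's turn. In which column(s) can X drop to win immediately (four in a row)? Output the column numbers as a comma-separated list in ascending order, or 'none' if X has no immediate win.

col 0: drop X → no win
col 1: drop X → no win
col 2: drop X → no win
col 3: drop X → no win
col 4: drop X → WIN!
col 5: drop X → no win
col 6: drop X → no win

Answer: 4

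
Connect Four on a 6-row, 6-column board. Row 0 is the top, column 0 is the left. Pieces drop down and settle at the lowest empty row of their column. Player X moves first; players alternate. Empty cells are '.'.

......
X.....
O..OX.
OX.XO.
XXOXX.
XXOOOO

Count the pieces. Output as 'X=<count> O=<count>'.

X=10 O=9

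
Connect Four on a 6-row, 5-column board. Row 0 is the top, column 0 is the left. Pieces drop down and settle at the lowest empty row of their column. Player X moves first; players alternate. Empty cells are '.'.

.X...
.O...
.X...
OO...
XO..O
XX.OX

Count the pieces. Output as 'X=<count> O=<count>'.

X=6 O=6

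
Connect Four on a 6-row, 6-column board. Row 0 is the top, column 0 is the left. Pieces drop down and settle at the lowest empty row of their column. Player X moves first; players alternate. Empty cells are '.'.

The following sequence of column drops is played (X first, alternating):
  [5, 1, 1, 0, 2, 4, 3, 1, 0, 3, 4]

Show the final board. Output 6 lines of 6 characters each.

Answer: ......
......
......
.O....
XX.OX.
OOXXOX

Derivation:
Move 1: X drops in col 5, lands at row 5
Move 2: O drops in col 1, lands at row 5
Move 3: X drops in col 1, lands at row 4
Move 4: O drops in col 0, lands at row 5
Move 5: X drops in col 2, lands at row 5
Move 6: O drops in col 4, lands at row 5
Move 7: X drops in col 3, lands at row 5
Move 8: O drops in col 1, lands at row 3
Move 9: X drops in col 0, lands at row 4
Move 10: O drops in col 3, lands at row 4
Move 11: X drops in col 4, lands at row 4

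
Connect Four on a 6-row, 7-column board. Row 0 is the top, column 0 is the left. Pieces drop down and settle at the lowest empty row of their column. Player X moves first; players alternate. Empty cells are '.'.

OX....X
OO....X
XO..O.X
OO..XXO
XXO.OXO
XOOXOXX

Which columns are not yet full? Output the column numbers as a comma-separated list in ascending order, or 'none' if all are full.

col 0: top cell = 'O' → FULL
col 1: top cell = 'X' → FULL
col 2: top cell = '.' → open
col 3: top cell = '.' → open
col 4: top cell = '.' → open
col 5: top cell = '.' → open
col 6: top cell = 'X' → FULL

Answer: 2,3,4,5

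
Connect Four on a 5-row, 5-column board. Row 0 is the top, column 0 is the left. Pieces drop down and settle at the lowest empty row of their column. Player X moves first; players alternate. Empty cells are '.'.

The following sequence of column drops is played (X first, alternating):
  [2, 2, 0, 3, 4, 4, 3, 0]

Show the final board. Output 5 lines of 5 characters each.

Answer: .....
.....
.....
O.OXO
X.XOX

Derivation:
Move 1: X drops in col 2, lands at row 4
Move 2: O drops in col 2, lands at row 3
Move 3: X drops in col 0, lands at row 4
Move 4: O drops in col 3, lands at row 4
Move 5: X drops in col 4, lands at row 4
Move 6: O drops in col 4, lands at row 3
Move 7: X drops in col 3, lands at row 3
Move 8: O drops in col 0, lands at row 3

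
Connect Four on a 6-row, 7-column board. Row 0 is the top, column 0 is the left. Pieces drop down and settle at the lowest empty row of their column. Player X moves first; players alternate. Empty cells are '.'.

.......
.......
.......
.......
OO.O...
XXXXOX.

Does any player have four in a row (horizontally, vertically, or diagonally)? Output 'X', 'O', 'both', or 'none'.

X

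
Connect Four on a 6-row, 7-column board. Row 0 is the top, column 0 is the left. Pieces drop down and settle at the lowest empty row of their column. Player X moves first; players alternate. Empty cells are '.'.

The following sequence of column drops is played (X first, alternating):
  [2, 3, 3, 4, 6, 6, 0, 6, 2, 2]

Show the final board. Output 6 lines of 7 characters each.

Move 1: X drops in col 2, lands at row 5
Move 2: O drops in col 3, lands at row 5
Move 3: X drops in col 3, lands at row 4
Move 4: O drops in col 4, lands at row 5
Move 5: X drops in col 6, lands at row 5
Move 6: O drops in col 6, lands at row 4
Move 7: X drops in col 0, lands at row 5
Move 8: O drops in col 6, lands at row 3
Move 9: X drops in col 2, lands at row 4
Move 10: O drops in col 2, lands at row 3

Answer: .......
.......
.......
..O...O
..XX..O
X.XOO.X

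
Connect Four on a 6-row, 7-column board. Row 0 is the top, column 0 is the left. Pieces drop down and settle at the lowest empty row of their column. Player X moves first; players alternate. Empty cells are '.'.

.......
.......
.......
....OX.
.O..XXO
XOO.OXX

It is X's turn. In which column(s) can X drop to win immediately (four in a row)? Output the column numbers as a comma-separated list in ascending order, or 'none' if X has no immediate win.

Answer: 5

Derivation:
col 0: drop X → no win
col 1: drop X → no win
col 2: drop X → no win
col 3: drop X → no win
col 4: drop X → no win
col 5: drop X → WIN!
col 6: drop X → no win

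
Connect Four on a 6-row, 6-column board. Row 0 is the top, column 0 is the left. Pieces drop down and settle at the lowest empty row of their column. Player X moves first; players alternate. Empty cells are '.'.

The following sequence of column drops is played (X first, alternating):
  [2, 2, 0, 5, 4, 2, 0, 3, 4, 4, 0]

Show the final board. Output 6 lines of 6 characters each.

Answer: ......
......
......
X.O.O.
X.O.X.
X.XOXO

Derivation:
Move 1: X drops in col 2, lands at row 5
Move 2: O drops in col 2, lands at row 4
Move 3: X drops in col 0, lands at row 5
Move 4: O drops in col 5, lands at row 5
Move 5: X drops in col 4, lands at row 5
Move 6: O drops in col 2, lands at row 3
Move 7: X drops in col 0, lands at row 4
Move 8: O drops in col 3, lands at row 5
Move 9: X drops in col 4, lands at row 4
Move 10: O drops in col 4, lands at row 3
Move 11: X drops in col 0, lands at row 3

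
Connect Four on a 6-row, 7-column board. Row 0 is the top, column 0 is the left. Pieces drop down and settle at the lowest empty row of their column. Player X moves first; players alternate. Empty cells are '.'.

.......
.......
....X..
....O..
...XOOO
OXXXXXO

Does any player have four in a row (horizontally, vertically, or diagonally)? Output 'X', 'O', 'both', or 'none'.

X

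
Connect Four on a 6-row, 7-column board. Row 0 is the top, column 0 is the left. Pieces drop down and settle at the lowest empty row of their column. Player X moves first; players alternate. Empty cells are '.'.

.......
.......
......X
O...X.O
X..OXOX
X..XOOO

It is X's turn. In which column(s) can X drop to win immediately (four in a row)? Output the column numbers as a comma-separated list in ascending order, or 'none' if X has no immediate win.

col 0: drop X → no win
col 1: drop X → no win
col 2: drop X → no win
col 3: drop X → no win
col 4: drop X → no win
col 5: drop X → WIN!
col 6: drop X → no win

Answer: 5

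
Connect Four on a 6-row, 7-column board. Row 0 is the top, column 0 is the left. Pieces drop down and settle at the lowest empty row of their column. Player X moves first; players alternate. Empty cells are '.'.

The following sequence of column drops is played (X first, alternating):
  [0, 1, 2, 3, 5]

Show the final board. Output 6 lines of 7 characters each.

Move 1: X drops in col 0, lands at row 5
Move 2: O drops in col 1, lands at row 5
Move 3: X drops in col 2, lands at row 5
Move 4: O drops in col 3, lands at row 5
Move 5: X drops in col 5, lands at row 5

Answer: .......
.......
.......
.......
.......
XOXO.X.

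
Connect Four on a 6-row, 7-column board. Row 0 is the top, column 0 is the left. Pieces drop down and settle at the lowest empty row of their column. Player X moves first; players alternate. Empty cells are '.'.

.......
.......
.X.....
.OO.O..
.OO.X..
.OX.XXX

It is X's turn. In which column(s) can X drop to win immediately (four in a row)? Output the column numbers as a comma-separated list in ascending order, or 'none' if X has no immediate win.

Answer: 3

Derivation:
col 0: drop X → no win
col 1: drop X → no win
col 2: drop X → no win
col 3: drop X → WIN!
col 4: drop X → no win
col 5: drop X → no win
col 6: drop X → no win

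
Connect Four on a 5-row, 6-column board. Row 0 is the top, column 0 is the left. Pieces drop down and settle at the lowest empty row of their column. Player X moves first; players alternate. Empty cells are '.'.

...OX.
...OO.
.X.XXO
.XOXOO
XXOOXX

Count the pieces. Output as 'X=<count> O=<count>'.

X=10 O=9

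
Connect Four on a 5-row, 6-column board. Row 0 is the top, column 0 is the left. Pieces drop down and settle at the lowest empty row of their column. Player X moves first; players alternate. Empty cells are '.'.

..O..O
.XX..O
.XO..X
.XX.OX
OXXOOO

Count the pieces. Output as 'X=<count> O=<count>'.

X=9 O=9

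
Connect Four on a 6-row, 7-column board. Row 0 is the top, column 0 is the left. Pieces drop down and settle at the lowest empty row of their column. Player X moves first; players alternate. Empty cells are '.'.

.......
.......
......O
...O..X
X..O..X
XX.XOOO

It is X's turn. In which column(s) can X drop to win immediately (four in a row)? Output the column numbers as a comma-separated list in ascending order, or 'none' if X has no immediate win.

Answer: 2

Derivation:
col 0: drop X → no win
col 1: drop X → no win
col 2: drop X → WIN!
col 3: drop X → no win
col 4: drop X → no win
col 5: drop X → no win
col 6: drop X → no win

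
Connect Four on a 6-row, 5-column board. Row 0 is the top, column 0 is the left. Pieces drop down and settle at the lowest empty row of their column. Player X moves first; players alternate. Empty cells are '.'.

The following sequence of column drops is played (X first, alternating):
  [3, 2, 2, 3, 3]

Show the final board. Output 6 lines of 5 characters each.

Move 1: X drops in col 3, lands at row 5
Move 2: O drops in col 2, lands at row 5
Move 3: X drops in col 2, lands at row 4
Move 4: O drops in col 3, lands at row 4
Move 5: X drops in col 3, lands at row 3

Answer: .....
.....
.....
...X.
..XO.
..OX.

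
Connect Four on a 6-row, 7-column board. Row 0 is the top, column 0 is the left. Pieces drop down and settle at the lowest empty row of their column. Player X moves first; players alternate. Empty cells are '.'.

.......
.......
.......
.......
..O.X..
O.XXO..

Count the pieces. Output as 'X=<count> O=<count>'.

X=3 O=3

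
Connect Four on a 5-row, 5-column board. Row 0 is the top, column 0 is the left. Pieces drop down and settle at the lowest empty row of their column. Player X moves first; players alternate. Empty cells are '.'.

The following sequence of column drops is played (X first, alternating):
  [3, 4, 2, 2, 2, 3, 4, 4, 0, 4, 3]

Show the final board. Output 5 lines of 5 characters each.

Answer: .....
....O
..XXO
..OOX
X.XXO

Derivation:
Move 1: X drops in col 3, lands at row 4
Move 2: O drops in col 4, lands at row 4
Move 3: X drops in col 2, lands at row 4
Move 4: O drops in col 2, lands at row 3
Move 5: X drops in col 2, lands at row 2
Move 6: O drops in col 3, lands at row 3
Move 7: X drops in col 4, lands at row 3
Move 8: O drops in col 4, lands at row 2
Move 9: X drops in col 0, lands at row 4
Move 10: O drops in col 4, lands at row 1
Move 11: X drops in col 3, lands at row 2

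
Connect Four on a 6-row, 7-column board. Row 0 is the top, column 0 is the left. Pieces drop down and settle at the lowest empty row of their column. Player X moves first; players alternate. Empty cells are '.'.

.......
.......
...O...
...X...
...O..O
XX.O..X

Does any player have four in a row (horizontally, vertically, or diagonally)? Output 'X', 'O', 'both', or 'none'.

none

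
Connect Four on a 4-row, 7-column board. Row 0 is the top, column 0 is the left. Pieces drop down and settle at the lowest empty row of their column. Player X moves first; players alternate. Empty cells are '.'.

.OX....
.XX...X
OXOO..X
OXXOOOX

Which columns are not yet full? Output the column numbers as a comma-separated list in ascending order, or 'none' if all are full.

col 0: top cell = '.' → open
col 1: top cell = 'O' → FULL
col 2: top cell = 'X' → FULL
col 3: top cell = '.' → open
col 4: top cell = '.' → open
col 5: top cell = '.' → open
col 6: top cell = '.' → open

Answer: 0,3,4,5,6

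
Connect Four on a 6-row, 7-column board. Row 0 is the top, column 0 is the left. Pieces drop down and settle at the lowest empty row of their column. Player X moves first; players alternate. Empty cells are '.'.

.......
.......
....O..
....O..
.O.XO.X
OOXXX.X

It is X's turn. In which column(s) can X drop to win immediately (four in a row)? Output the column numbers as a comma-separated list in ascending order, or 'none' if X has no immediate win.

col 0: drop X → no win
col 1: drop X → no win
col 2: drop X → no win
col 3: drop X → no win
col 4: drop X → no win
col 5: drop X → WIN!
col 6: drop X → no win

Answer: 5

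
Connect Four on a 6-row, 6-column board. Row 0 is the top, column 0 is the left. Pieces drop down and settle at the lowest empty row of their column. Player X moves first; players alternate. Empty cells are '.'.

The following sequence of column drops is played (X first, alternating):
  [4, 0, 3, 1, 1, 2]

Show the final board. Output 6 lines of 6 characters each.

Move 1: X drops in col 4, lands at row 5
Move 2: O drops in col 0, lands at row 5
Move 3: X drops in col 3, lands at row 5
Move 4: O drops in col 1, lands at row 5
Move 5: X drops in col 1, lands at row 4
Move 6: O drops in col 2, lands at row 5

Answer: ......
......
......
......
.X....
OOOXX.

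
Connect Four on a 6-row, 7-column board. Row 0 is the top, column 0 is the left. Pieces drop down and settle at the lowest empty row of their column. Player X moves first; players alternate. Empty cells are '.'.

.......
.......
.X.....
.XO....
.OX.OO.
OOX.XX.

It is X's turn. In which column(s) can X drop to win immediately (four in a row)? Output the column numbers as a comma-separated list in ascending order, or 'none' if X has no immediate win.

col 0: drop X → no win
col 1: drop X → no win
col 2: drop X → no win
col 3: drop X → WIN!
col 4: drop X → no win
col 5: drop X → no win
col 6: drop X → no win

Answer: 3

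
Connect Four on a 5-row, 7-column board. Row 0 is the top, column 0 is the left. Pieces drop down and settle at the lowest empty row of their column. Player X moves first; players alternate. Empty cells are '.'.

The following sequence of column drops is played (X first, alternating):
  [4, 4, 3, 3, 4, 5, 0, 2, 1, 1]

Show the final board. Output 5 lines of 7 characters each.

Move 1: X drops in col 4, lands at row 4
Move 2: O drops in col 4, lands at row 3
Move 3: X drops in col 3, lands at row 4
Move 4: O drops in col 3, lands at row 3
Move 5: X drops in col 4, lands at row 2
Move 6: O drops in col 5, lands at row 4
Move 7: X drops in col 0, lands at row 4
Move 8: O drops in col 2, lands at row 4
Move 9: X drops in col 1, lands at row 4
Move 10: O drops in col 1, lands at row 3

Answer: .......
.......
....X..
.O.OO..
XXOXXO.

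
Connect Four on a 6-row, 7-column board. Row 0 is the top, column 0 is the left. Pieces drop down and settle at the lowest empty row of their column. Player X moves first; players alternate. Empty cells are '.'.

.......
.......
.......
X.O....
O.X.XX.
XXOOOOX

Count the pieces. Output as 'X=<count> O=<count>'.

X=7 O=6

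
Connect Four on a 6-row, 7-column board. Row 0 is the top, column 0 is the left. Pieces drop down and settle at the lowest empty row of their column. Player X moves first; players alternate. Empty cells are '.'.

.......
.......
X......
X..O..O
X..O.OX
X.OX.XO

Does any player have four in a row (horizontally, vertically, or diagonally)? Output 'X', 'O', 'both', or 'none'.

X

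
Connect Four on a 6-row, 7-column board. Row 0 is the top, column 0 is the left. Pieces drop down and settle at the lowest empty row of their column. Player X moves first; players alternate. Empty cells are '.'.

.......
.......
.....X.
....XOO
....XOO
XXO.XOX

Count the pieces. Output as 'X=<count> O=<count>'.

X=7 O=6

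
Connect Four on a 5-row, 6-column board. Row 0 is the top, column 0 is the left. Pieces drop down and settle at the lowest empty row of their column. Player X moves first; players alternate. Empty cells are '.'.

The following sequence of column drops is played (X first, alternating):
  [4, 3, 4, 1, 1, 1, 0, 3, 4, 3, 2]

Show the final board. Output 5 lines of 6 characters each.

Move 1: X drops in col 4, lands at row 4
Move 2: O drops in col 3, lands at row 4
Move 3: X drops in col 4, lands at row 3
Move 4: O drops in col 1, lands at row 4
Move 5: X drops in col 1, lands at row 3
Move 6: O drops in col 1, lands at row 2
Move 7: X drops in col 0, lands at row 4
Move 8: O drops in col 3, lands at row 3
Move 9: X drops in col 4, lands at row 2
Move 10: O drops in col 3, lands at row 2
Move 11: X drops in col 2, lands at row 4

Answer: ......
......
.O.OX.
.X.OX.
XOXOX.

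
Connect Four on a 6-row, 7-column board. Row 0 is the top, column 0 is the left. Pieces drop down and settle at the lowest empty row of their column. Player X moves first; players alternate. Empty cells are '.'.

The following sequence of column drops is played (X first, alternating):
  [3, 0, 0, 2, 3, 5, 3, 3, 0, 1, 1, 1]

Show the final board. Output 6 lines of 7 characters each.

Answer: .......
.......
...O...
XO.X...
XX.X...
OOOX.O.

Derivation:
Move 1: X drops in col 3, lands at row 5
Move 2: O drops in col 0, lands at row 5
Move 3: X drops in col 0, lands at row 4
Move 4: O drops in col 2, lands at row 5
Move 5: X drops in col 3, lands at row 4
Move 6: O drops in col 5, lands at row 5
Move 7: X drops in col 3, lands at row 3
Move 8: O drops in col 3, lands at row 2
Move 9: X drops in col 0, lands at row 3
Move 10: O drops in col 1, lands at row 5
Move 11: X drops in col 1, lands at row 4
Move 12: O drops in col 1, lands at row 3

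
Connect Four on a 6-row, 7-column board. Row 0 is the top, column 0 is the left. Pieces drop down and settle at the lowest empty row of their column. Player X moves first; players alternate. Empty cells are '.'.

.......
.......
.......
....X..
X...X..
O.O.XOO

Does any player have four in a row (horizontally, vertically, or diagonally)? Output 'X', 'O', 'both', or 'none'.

none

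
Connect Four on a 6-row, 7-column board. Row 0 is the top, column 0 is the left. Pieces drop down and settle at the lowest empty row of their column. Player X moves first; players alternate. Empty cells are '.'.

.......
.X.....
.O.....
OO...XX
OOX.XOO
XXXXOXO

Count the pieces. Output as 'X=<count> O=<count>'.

X=10 O=9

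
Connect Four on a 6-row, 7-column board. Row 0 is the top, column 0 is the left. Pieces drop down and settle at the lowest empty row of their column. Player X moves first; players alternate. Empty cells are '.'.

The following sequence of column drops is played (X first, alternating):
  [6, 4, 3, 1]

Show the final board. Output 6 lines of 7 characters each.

Move 1: X drops in col 6, lands at row 5
Move 2: O drops in col 4, lands at row 5
Move 3: X drops in col 3, lands at row 5
Move 4: O drops in col 1, lands at row 5

Answer: .......
.......
.......
.......
.......
.O.XO.X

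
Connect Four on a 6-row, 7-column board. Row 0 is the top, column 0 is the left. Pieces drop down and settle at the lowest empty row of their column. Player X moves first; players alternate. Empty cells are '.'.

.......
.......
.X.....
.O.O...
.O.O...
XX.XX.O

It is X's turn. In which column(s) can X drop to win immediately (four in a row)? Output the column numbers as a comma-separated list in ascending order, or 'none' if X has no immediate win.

Answer: 2

Derivation:
col 0: drop X → no win
col 1: drop X → no win
col 2: drop X → WIN!
col 3: drop X → no win
col 4: drop X → no win
col 5: drop X → no win
col 6: drop X → no win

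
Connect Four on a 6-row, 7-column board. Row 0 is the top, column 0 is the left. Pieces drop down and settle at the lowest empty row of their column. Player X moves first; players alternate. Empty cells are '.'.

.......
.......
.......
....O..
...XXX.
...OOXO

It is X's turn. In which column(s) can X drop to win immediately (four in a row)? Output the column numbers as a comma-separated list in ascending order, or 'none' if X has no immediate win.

col 0: drop X → no win
col 1: drop X → no win
col 2: drop X → no win
col 3: drop X → no win
col 4: drop X → no win
col 5: drop X → no win
col 6: drop X → WIN!

Answer: 6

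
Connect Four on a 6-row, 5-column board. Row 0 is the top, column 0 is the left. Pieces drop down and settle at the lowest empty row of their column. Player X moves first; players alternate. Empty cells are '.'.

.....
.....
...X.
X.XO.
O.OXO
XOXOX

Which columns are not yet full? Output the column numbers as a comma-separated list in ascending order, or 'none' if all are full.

col 0: top cell = '.' → open
col 1: top cell = '.' → open
col 2: top cell = '.' → open
col 3: top cell = '.' → open
col 4: top cell = '.' → open

Answer: 0,1,2,3,4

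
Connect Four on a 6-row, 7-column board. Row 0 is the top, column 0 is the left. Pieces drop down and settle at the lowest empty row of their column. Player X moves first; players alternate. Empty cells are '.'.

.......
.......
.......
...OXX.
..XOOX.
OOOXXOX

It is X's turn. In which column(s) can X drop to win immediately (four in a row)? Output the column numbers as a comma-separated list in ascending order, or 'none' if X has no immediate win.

Answer: 3

Derivation:
col 0: drop X → no win
col 1: drop X → no win
col 2: drop X → no win
col 3: drop X → WIN!
col 4: drop X → no win
col 5: drop X → no win
col 6: drop X → no win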